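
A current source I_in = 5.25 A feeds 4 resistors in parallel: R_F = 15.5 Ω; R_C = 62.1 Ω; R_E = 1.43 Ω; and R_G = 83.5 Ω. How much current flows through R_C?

ΣG = 1/15.5 + 1/62.1 + 1/1.43 + 1/83.5 = 0.7919.
Current divider: I(R_C) = I_in · G_k/ΣG = 5.25 × (0.01610/0.7919) = 5.25 × 0.02033 = 0.1068 A.

I ≈ 0.107 A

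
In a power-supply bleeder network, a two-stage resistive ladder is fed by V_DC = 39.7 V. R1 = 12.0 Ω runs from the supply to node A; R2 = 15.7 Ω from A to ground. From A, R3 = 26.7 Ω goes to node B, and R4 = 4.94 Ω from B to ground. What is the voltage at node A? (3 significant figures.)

Looking into the second stage from A: R3 + R4 = 31.64 Ω appears in parallel with R2.
Effective lower resistance at A: R2 ‖ 31.64 = 10.49 Ω.
V_A = 39.7 × 10.49/(12.0 + 10.49) = 18.52 V.

V_A ≈ 18.5 V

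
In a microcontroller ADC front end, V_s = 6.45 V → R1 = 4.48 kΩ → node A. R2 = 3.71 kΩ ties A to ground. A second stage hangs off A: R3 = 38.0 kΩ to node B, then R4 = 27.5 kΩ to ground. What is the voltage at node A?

V_A ≈ 2.83 V

The second stage (R3 + R4 = 65.50 kΩ) loads node A in parallel with R2.
Effective lower resistance at A: R2 ‖ 65.50 = 3.511 kΩ.
V_A = 6.45 × 3.511/(4.48 + 3.511) = 2.834 V.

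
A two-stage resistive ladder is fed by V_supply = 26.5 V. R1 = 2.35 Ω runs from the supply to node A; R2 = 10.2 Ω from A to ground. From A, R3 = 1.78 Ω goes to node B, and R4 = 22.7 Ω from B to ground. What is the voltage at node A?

V_A ≈ 20.0 V

The second stage (R3 + R4 = 24.48 Ω) loads node A in parallel with R2.
R2 ‖ (R3+R4) = 7.200 Ω.
So V_A = 26.5 × 0.7539 = 19.98 V.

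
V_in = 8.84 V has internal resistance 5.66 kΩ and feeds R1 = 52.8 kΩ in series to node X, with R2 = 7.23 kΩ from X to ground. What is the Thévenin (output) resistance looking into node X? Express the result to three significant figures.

R_th ≈ 6.43 kΩ

R1' = 5.66 + 52.8 = 58.46 kΩ (source resistance + R1).
With V_in suppressed (replaced by a short), R_th = R1' ‖ R2 = (58.46 × 7.23)/(58.46 + 7.23) = 6.434 kΩ.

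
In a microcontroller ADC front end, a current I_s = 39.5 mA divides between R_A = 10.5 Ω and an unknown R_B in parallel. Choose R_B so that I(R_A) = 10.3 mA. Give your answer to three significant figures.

R_B ≈ 3.70 Ω

In a two-way split, I_A/I_s = R_B/(R_A + R_B).
With f = 0.2608, R_B = R_A · f/(1−f) = 10.5 × 0.3527 = 3.704 Ω.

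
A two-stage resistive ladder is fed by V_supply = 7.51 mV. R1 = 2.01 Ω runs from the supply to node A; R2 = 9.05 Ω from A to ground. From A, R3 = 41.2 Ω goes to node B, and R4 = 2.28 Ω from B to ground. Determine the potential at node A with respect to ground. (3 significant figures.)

The second stage (R3 + R4 = 43.48 Ω) loads node A in parallel with R2.
R2 ‖ (R3+R4) = 7.491 Ω.
First divider: V_A = V_supply · 7.491/(2.01 + 7.491) = 5.921 mV.

V_A ≈ 5.92 mV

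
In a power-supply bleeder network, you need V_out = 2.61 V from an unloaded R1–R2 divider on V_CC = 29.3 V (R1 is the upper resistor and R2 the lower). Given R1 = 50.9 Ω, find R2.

The divider ratio is R2/(R1+R2) = 2.61/29.3 = 0.08908.
R2 = R1 · 0.08908/(1 − 0.08908) = 4.977 Ω.

R2 ≈ 4.98 Ω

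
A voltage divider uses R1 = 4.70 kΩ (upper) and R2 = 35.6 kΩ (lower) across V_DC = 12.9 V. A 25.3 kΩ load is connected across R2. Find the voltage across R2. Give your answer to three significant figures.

First combine the lower leg with the load: R2 ‖ R_L = 14.79 kΩ.
Voltage divider with the loaded lower leg: V_out = 12.9 × 14.79/(4.70 + 14.79) = 12.9 × 0.7588 = 9.789 V.

V_out ≈ 9.79 V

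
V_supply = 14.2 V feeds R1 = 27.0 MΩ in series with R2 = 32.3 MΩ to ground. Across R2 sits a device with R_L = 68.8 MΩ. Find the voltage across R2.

The load sits in parallel with R2, giving an effective lower resistance R2' = R2·R_L/(R2+R_L) = 21.98 MΩ.
Now apply the divider: V_out = 14.2 × 0.4488 = 6.372 V.

V_out ≈ 6.37 V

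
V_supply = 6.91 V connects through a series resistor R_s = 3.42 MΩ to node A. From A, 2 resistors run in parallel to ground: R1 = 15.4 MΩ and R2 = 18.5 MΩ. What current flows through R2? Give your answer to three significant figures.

I ≈ 0.265 µA

Combine the parallel branches: R_p = (1/15.4 + 1/18.5)⁻¹ = 8.404 MΩ.
Node voltage V_A = V_supply · R_p/(R_s + R_p) = 6.91 × 0.7108 = 4.911 V.
Branch current I = V_A/R2 = 4.911/18.5 = 0.2655 µA.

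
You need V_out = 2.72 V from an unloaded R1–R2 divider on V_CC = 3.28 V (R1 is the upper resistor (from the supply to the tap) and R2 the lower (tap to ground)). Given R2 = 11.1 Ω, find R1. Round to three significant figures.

R1 ≈ 2.29 Ω

The divider ratio is R2/(R1+R2) = 2.72/3.28 = 0.8293.
R1 = R2·(1/k − 1) = 11.1 × 0.2059 = 2.285 Ω.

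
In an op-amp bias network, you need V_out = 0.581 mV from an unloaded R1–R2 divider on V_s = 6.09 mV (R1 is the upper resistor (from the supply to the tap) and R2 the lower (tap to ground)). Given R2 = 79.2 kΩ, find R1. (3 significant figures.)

The divider ratio is R2/(R1+R2) = 0.581/6.09 = 0.09540.
Rearranging, R1 = R2·(1−k)/k = 79.2 × 9.482 = 751.0 kΩ.

R1 ≈ 751 kΩ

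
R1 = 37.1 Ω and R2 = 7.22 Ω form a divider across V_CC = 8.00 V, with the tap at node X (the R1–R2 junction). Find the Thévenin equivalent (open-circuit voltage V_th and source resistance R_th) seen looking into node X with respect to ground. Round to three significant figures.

V_th ≈ 1.30 V, R_th ≈ 6.04 Ω

V_th is the unloaded tap voltage: V_CC · R2/(R1+R2) = 8.00 × 0.1629 = 1.303 V.
Zeroing V_CC shorts the top of R1 to ground, so R_th = R1 ‖ R2 = 6.044 Ω.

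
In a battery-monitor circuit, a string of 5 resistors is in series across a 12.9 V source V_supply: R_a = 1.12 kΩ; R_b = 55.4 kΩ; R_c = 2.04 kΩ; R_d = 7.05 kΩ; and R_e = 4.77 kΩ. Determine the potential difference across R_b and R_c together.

Series total: ΣR = 1.12 + 55.4 + 2.04 + 7.05 + 4.77 = 70.38 kΩ.
R_{R_b..R_c} = 55.4 + 2.04 = 57.44 kΩ.
Voltage divider: V = V_supply · (57.44 / 70.38) = 12.9 × 0.8161 = 10.53 V.

V ≈ 10.5 V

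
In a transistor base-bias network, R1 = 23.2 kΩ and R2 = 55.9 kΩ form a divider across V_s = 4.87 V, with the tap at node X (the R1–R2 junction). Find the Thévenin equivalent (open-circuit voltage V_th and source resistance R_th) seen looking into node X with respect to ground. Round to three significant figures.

V_th ≈ 3.44 V, R_th ≈ 16.4 kΩ

V_th is the unloaded tap voltage: V_s · R2/(R1+R2) = 4.87 × 0.7067 = 3.442 V.
Looking into X with the source shorted: R_th = R1·R2/(R1+R2) = 23.20 × 55.9/79.10 = 16.40 kΩ.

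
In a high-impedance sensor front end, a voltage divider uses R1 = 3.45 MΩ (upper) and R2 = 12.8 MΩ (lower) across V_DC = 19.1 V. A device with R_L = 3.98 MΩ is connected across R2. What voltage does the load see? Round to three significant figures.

V_out ≈ 8.94 V

R2 ‖ R_L = (12.8 × 3.98)/(12.8 + 3.98) = 3.036 MΩ.
Now apply the divider: V_out = 19.1 × 0.4681 = 8.940 V.
(Unloaded it would be 15.0 V; the load pulls it down.)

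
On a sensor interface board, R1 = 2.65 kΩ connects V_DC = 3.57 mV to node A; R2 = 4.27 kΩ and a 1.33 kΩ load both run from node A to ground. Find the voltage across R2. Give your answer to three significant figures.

V_out ≈ 0.988 mV

The load sits in parallel with R2, giving an effective lower resistance R2' = R2·R_L/(R2+R_L) = 1.014 kΩ.
Then V_out = V_DC · R2'/(R1 + R2') = 3.57 × 1.014/3.664 = 0.9881 mV.
(Unloaded it would be 2.20 mV; the load pulls it down.)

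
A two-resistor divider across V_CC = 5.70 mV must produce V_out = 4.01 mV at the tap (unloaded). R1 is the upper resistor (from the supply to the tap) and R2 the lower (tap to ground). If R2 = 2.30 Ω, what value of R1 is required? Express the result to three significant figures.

Required fraction k = V_out/V_CC = 0.7035.
R1 = R2·(1/k − 1) = 2.30 × 0.4214 = 0.9693 Ω.

R1 ≈ 0.969 Ω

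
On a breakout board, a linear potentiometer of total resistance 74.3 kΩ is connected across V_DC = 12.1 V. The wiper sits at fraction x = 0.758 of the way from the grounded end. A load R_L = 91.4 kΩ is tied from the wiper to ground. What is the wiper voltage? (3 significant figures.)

V_out ≈ 7.98 V

Split the track: R_lower = x·R_p = 56.32 kΩ, R_upper = (1−x)·R_p = 17.98 kΩ.
R_L loads the lower segment: effective lower R = 34.85 kΩ.
Loaded-divider output: V_out = 12.1 × 0.6596 = 7.982 V.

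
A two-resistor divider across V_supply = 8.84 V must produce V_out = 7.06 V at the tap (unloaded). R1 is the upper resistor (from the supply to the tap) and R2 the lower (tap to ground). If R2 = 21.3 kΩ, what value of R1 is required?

The divider ratio is R2/(R1+R2) = 7.06/8.84 = 0.7986.
R1 = R2·(1/k − 1) = 21.3 × 0.2521 = 5.370 kΩ.

R1 ≈ 5.37 kΩ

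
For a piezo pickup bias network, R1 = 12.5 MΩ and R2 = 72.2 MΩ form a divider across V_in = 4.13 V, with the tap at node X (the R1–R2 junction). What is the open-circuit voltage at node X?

V_th is the unloaded tap voltage: V_in · R2/(R1+R2) = 4.13 × 0.8524 = 3.520 V.

V_th ≈ 3.52 V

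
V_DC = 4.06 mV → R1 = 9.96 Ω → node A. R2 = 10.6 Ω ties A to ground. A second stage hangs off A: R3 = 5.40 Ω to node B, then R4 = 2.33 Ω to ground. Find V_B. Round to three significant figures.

Looking into the second stage from A: R3 + R4 = 7.730 Ω appears in parallel with R2.
R2 ‖ (R3+R4) = 4.470 Ω.
V_A = 4.06 × 4.470/(9.96 + 4.470) = 1.258 mV.
Then the unloaded second divider: V_B = V_A × R4/(R3+R4) = 1.258 × 0.3014 = 0.3791 mV.

V_B ≈ 0.379 mV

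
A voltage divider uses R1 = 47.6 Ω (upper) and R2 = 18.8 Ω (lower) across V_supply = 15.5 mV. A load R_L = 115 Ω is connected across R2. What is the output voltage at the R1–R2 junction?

First combine the lower leg with the load: R2 ‖ R_L = 16.16 Ω.
Then V_out = V_supply · R2'/(R1 + R2') = 15.5 × 16.16/63.76 = 3.928 mV.

V_out ≈ 3.93 mV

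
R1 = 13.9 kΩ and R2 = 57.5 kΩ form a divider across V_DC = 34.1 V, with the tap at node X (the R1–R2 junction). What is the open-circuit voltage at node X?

V_th ≈ 27.5 V

Open-circuit (no load on X): V_th = V_DC · R2/(R1 + R2) = 34.1 × 57.5/(13.90 + 57.5) = 27.46 V.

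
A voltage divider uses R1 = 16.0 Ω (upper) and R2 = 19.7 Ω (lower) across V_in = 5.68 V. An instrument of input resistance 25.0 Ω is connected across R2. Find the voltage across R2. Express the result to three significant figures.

First combine the lower leg with the load: R2 ‖ R_L = 11.02 Ω.
Now apply the divider: V_out = 5.68 × 0.4078 = 2.316 V.

V_out ≈ 2.32 V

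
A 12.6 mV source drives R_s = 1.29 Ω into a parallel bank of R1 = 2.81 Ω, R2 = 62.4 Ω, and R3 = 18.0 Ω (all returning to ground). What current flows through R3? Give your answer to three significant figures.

Combine the parallel branches: R_p = (1/2.81 + 1/62.4 + 1/18.0)⁻¹ = 2.339 Ω.
Node voltage V_A = V_in · R_p/(R_s + R_p) = 12.6 × 0.6446 = 8.122 mV.
Branch current I = V_A/R3 = 8.122/18.0 = 0.4512 mA.
(Equivalently: I_total = 3.472 mA, then current-divider fraction G_k/ΣG = 0.1300.)

I ≈ 0.451 mA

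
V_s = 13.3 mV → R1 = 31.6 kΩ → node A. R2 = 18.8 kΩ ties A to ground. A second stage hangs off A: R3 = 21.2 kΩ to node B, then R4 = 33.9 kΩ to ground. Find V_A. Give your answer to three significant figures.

The second stage (R3 + R4 = 55.10 kΩ) loads node A in parallel with R2.
R2 ‖ (R3+R4) = 14.02 kΩ.
So V_A = 13.3 × 0.3073 = 4.087 mV.

V_A ≈ 4.09 mV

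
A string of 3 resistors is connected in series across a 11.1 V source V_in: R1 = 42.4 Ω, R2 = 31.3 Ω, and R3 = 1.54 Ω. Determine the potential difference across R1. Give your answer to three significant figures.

Series total: ΣR = 42.4 + 31.3 + 1.54 = 75.24 Ω.
V = V_in · R/ΣR = 11.1 × 0.5635 = 6.255 V.

V ≈ 6.26 V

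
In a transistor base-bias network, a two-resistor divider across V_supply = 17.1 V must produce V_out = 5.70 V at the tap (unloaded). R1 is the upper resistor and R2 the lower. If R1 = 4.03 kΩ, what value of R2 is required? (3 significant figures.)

R2 ≈ 2.02 kΩ

Required fraction k = V_out/V_supply = 0.3333.
R2 = R1 · 0.3333/(1 − 0.3333) = 2.015 kΩ.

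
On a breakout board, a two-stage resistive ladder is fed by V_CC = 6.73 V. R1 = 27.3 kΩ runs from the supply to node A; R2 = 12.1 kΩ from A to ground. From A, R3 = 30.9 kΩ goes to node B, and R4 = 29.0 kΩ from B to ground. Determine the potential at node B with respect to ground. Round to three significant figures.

V_B ≈ 0.878 V

The second stage (R3 + R4 = 59.90 kΩ) loads node A in parallel with R2.
Effective lower resistance at A: R2 ‖ 59.90 = 10.07 kΩ.
First divider: V_A = V_CC · 10.07/(27.3 + 10.07) = 1.813 V.
Stage 2 is unloaded, so V_B = V_A · R4/(R3+R4) = 1.813 × 29.0/59.90 = 0.8778 V.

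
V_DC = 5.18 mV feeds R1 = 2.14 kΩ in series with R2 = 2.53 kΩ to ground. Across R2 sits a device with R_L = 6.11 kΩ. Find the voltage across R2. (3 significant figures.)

First combine the lower leg with the load: R2 ‖ R_L = 1.789 kΩ.
Then V_out = V_DC · R2'/(R1 + R2') = 5.18 × 1.789/3.929 = 2.359 mV.
(Unloaded it would be 2.81 mV; the load pulls it down.)

V_out ≈ 2.36 mV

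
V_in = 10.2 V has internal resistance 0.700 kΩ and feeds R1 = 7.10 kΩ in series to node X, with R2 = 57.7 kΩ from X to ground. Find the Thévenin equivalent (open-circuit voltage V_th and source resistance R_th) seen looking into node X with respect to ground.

R1' = 0.700 + 7.10 = 7.800 kΩ (source resistance + R1).
Open-circuit (no load on X): V_th = V_in · R2/(R1' + R2) = 10.2 × 57.7/(7.800 + 57.7) = 8.985 V.
Looking into X with the source shorted: R_th = R1'·R2/(R1'+R2) = 7.800 × 57.7/65.50 = 6.871 kΩ.

V_th ≈ 8.99 V, R_th ≈ 6.87 kΩ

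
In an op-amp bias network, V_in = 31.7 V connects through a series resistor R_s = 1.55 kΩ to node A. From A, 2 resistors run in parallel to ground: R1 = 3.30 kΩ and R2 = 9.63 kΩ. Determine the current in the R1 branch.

Combine the parallel branches: R_p = (1/3.30 + 1/9.63)⁻¹ = 2.458 kΩ.
V_A by voltage divider: V_A = 31.7 × 2.458/(1.55 + 2.458) = 19.44 V.
I(R1) = V_A / R1 = 19.44/3.30 = 5.891 mA.

I ≈ 5.89 mA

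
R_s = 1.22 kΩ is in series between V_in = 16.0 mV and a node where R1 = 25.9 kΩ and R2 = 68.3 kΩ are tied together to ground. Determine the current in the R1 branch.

I ≈ 0.580 µA

Equivalent of the parallel group: R_p = 18.78 kΩ.
V_A by voltage divider: V_A = 16.0 × 18.78/(1.22 + 18.78) = 15.02 mV.
Branch current I = V_A/R1 = 15.02/25.9 = 0.5801 µA.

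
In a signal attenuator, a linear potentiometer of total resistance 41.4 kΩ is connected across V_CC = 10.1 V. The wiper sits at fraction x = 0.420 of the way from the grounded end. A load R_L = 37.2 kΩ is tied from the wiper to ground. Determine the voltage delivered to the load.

V_out ≈ 3.34 V

Split the track: R_lower = x·R_p = 17.39 kΩ, R_upper = (1−x)·R_p = 24.01 kΩ.
R_L loads the lower segment: effective lower R = 11.85 kΩ.
Then V_out = V_CC · 11.85/(24.01 + 11.85) = 3.337 V.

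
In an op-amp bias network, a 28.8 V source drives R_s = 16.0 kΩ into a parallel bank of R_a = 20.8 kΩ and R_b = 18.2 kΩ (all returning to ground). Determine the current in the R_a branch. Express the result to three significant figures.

I ≈ 0.523 mA

Combine the parallel branches: R_p = (1/20.8 + 1/18.2)⁻¹ = 9.707 kΩ.
Node voltage V_A = V_s · R_p/(R_s + R_p) = 28.8 × 0.3776 = 10.87 V.
I(R_a) = V_A / R_a = 10.87/20.8 = 0.5228 mA.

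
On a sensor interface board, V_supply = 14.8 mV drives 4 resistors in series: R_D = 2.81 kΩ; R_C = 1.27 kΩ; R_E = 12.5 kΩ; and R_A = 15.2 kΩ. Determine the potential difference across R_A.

Series total: ΣR = 2.81 + 1.27 + 12.5 + 15.2 = 31.78 kΩ.
Voltage divider: V = V_supply · (15.20 / 31.78) = 14.8 × 0.4783 = 7.079 mV.

V ≈ 7.08 mV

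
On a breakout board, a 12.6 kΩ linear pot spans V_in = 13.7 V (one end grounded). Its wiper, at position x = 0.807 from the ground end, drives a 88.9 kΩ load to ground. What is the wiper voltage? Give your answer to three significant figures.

V_out ≈ 10.8 V

The pot divides into 2.432 kΩ above the wiper and 10.17 kΩ below.
(x·R_p) ‖ R_L = 9.125 kΩ.
V_out = 13.7 × 9.125/(2.432 + 9.125) = 10.82 V.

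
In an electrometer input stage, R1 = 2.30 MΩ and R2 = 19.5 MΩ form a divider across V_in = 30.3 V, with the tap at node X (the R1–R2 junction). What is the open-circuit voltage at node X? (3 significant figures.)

V_th is the unloaded tap voltage: V_in · R2/(R1+R2) = 30.3 × 0.8945 = 27.10 V.

V_th ≈ 27.1 V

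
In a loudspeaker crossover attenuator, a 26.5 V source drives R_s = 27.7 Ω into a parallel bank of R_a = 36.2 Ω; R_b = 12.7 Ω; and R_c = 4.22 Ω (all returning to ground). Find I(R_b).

I ≈ 0.199 A

Parallel bank: R_p = 1/(1/36.2 + 1/12.7 + 1/4.22) = 2.913 Ω.
Node voltage V_A = V_supply · R_p/(R_s + R_p) = 26.5 × 0.09514 = 2.521 V.
I(R_b) = V_A / R_b = 2.521/12.7 = 0.1985 A.
(Equivalently: I_total = 0.8657 A, then current-divider fraction G_k/ΣG = 0.2293.)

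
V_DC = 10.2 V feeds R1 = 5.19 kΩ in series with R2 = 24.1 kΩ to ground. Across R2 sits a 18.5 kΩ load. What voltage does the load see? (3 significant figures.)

The load sits in parallel with R2, giving an effective lower resistance R2' = R2·R_L/(R2+R_L) = 10.47 kΩ.
Then V_out = V_DC · R2'/(R1 + R2') = 10.2 × 10.47/15.66 = 6.819 V.

V_out ≈ 6.82 V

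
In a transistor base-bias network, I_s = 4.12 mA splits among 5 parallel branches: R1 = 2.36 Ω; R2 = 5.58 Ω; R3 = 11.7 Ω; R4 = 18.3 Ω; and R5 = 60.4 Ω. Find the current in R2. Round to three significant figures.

I ≈ 0.972 mA

Conductances: ΣG = 1/2.36 + 1/5.58 + 1/11.7 + 1/18.3 + 1/60.4 = 0.7596 (1/Ω).
R2 takes the fraction G_k/ΣG = 0.1792/0.7596 = 0.2359, so I = 4.12 × 0.2359 = 0.9720 mA.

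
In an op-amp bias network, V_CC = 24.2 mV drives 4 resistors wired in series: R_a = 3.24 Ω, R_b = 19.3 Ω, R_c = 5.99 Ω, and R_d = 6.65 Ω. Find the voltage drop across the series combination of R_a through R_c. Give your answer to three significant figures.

V ≈ 19.6 mV

Total series resistance ΣR = 3.24 + 19.3 + 5.99 + 6.65 = 35.18 Ω.
R_{R_a..R_c} = 3.24 + 19.3 + 5.99 = 28.53 Ω.
V = V_CC · R/ΣR = 24.2 × 0.8110 = 19.63 mV.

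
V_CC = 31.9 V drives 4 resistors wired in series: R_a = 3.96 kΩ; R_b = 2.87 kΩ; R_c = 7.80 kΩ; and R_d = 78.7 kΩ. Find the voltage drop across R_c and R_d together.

Total series resistance ΣR = 3.96 + 2.87 + 7.80 + 78.7 = 93.33 kΩ.
R_{R_c..R_d} = 7.80 + 78.7 = 86.50 kΩ.
V = V_CC · R/ΣR = 31.9 × 0.9268 = 29.57 V.

V ≈ 29.6 V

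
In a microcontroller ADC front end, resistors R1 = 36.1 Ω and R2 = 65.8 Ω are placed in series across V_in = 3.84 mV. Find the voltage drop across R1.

ΣR = 36.1 + 65.8 = 101.9 Ω.
V = V_in · R/ΣR = 3.84 × 0.3543 = 1.360 mV.

V ≈ 1.36 mV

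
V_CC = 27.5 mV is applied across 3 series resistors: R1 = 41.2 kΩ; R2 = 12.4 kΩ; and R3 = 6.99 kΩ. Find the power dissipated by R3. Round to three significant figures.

P ≈ 1.44 nW

The common current is I = 27.5/60.59 = 0.4539 µA.
V(R3) = I·R = 3.173 mV; P = V·I = 3.173 × 0.4539 = 1.440 nW.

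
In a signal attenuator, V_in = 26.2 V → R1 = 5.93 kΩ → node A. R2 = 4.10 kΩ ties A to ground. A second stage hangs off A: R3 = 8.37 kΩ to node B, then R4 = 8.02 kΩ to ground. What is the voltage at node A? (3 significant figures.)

V_A ≈ 9.33 V

The second stage (R3 + R4 = 16.39 kΩ) loads node A in parallel with R2.
Effective lower resistance at A: R2 ‖ 16.39 = 3.280 kΩ.
So V_A = 26.2 × 0.3561 = 9.330 V.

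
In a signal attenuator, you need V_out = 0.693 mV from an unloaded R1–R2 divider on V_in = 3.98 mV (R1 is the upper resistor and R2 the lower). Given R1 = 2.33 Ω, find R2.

R2 ≈ 0.491 Ω

V_out/V_in = R2/(R1+R2) = 0.1741.
R2 = R1 · 0.1741/(1 − 0.1741) = 0.4912 Ω.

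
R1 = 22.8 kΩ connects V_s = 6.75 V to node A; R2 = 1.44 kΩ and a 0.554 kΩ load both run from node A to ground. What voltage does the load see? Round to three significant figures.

V_out ≈ 0.116 V

R2 ‖ R_L = (1.44 × 0.554)/(1.44 + 0.554) = 0.4001 kΩ.
Now apply the divider: V_out = 6.75 × 0.01724 = 0.1164 V.
(Unloaded it would be 0.401 V; the load pulls it down.)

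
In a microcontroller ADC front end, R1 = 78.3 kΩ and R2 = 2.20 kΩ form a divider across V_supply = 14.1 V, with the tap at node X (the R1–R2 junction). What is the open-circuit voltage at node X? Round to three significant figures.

Open-circuit (no load on X): V_th = V_supply · R2/(R1 + R2) = 14.1 × 2.20/(78.30 + 2.20) = 0.3853 V.

V_th ≈ 0.385 V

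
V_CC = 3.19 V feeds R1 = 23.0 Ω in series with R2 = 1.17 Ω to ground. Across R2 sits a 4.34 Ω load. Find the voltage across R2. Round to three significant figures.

V_out ≈ 0.123 V

The load sits in parallel with R2, giving an effective lower resistance R2' = R2·R_L/(R2+R_L) = 0.9216 Ω.
Then V_out = V_CC · R2'/(R1 + R2') = 3.19 × 0.9216/23.92 = 0.1229 V.
(Unloaded it would be 0.154 V; the load pulls it down.)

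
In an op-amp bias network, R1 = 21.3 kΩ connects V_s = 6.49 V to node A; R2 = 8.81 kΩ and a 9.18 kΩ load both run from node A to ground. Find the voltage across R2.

V_out ≈ 1.13 V

R2 ‖ R_L = (8.81 × 9.18)/(8.81 + 9.18) = 4.496 kΩ.
Now apply the divider: V_out = 6.49 × 0.1743 = 1.131 V.
(Unloaded it would be 1.90 V; the load pulls it down.)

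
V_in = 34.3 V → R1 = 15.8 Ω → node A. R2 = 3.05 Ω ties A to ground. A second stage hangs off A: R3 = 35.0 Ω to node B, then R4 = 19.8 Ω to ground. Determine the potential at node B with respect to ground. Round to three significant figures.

V_B ≈ 1.92 V

Looking into the second stage from A: R3 + R4 = 54.80 Ω appears in parallel with R2.
Effective lower resistance at A: R2 ‖ 54.80 = 2.889 Ω.
First divider: V_A = V_in · 2.889/(15.8 + 2.889) = 5.302 V.
Then the unloaded second divider: V_B = V_A × R4/(R3+R4) = 5.302 × 0.3613 = 1.916 V.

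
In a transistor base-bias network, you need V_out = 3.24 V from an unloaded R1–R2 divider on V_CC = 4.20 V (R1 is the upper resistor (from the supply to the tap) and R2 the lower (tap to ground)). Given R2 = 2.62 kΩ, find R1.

V_out/V_CC = R2/(R1+R2) = 0.7714.
R1 = R2·(1/k − 1) = 2.62 × 0.2963 = 0.7763 kΩ.

R1 ≈ 0.776 kΩ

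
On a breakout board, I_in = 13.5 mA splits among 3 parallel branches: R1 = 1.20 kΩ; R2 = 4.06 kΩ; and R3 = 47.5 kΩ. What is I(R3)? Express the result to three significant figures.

Conductances: ΣG = 1/1.20 + 1/4.06 + 1/47.5 = 1.101 (1/kΩ).
Current divider: I(R3) = I_in · G_k/ΣG = 13.5 × (0.02105/1.101) = 13.5 × 0.01913 = 0.2582 mA.

I ≈ 0.258 mA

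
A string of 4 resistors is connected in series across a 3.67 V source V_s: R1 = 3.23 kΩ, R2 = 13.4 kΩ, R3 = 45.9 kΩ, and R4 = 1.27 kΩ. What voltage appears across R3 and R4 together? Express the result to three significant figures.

ΣR = 3.23 + 13.4 + 45.9 + 1.27 = 63.80 kΩ.
R_{R3..R4} = 45.9 + 1.27 = 47.17 kΩ.
V = V_s · R/ΣR = 3.67 × 0.7393 = 2.713 V.

V ≈ 2.71 V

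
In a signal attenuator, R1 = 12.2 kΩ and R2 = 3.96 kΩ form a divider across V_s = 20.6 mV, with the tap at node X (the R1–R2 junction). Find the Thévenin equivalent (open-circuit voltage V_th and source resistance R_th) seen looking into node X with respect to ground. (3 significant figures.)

Open-circuit (no load on X): V_th = V_s · R2/(R1 + R2) = 20.6 × 3.96/(12.20 + 3.96) = 5.048 mV.
Zeroing V_s shorts the top of R1 to ground, so R_th = R1 ‖ R2 = 2.990 kΩ.

V_th ≈ 5.05 mV, R_th ≈ 2.99 kΩ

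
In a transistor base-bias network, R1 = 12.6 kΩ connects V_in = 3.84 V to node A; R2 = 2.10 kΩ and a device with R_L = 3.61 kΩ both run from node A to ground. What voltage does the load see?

First combine the lower leg with the load: R2 ‖ R_L = 1.328 kΩ.
Now apply the divider: V_out = 3.84 × 0.09533 = 0.3661 V.

V_out ≈ 0.366 V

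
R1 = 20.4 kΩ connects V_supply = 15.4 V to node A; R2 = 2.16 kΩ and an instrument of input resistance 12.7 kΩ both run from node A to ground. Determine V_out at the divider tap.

First combine the lower leg with the load: R2 ‖ R_L = 1.846 kΩ.
Now apply the divider: V_out = 15.4 × 0.08298 = 1.278 V.

V_out ≈ 1.28 V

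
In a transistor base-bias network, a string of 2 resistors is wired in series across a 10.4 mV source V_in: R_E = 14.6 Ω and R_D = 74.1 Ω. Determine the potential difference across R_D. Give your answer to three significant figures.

ΣR = 14.6 + 74.1 = 88.70 Ω.
Voltage divider: V = V_in · (74.10 / 88.70) = 10.4 × 0.8354 = 8.688 mV.

V ≈ 8.69 mV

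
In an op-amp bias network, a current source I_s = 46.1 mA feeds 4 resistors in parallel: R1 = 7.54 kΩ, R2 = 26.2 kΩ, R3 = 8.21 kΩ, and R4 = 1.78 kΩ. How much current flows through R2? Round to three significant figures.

Total conductance ΣG = 1/7.54 + 1/26.2 + 1/8.21 + 1/1.78 = 0.8544 (units of 1/kΩ).
By the current-divider rule, I = I_s · G_k/ΣG = 46.1 × 0.04467 = 2.059 mA.

I ≈ 2.06 mA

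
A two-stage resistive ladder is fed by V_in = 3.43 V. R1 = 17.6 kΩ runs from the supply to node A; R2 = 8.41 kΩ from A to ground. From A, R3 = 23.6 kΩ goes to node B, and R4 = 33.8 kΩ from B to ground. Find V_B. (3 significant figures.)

Node A sees R2 in parallel with the series input of stage 2, R3 + R4 = 57.40 kΩ.
R2 ‖ (R3+R4) = 7.335 kΩ.
First divider: V_A = V_in · 7.335/(17.6 + 7.335) = 1.009 V.
V_B = V_A × 0.5889 = 0.5942 V.

V_B ≈ 0.594 V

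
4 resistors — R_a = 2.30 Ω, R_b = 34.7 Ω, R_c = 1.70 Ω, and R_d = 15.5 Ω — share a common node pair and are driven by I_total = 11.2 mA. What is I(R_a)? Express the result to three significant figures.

I ≈ 4.36 mA

Conductances: ΣG = 1/2.30 + 1/34.7 + 1/1.70 + 1/15.5 = 1.116 (1/Ω).
R_a takes the fraction G_k/ΣG = 0.4348/1.116 = 0.3895, so I = 11.2 × 0.3895 = 4.362 mA.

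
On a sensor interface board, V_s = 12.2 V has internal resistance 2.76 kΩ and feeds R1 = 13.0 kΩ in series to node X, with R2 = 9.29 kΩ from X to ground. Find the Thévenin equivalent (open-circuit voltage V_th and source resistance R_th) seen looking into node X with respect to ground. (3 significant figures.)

V_th ≈ 4.52 V, R_th ≈ 5.84 kΩ

R1' = 2.76 + 13.0 = 15.76 kΩ (source resistance + R1).
With X open, the divider is unloaded: V_th = 12.2 × 9.29/25.05 = 4.524 V.
Looking into X with the source shorted: R_th = R1'·R2/(R1'+R2) = 15.76 × 9.29/25.05 = 5.845 kΩ.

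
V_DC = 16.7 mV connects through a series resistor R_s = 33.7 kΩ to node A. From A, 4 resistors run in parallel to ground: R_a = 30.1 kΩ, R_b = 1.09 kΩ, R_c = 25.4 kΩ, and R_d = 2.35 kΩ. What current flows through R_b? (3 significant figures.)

I ≈ 0.315 µA

Equivalent of the parallel group: R_p = 0.7064 kΩ.
V_A by voltage divider: V_A = 16.7 × 0.7064/(33.7 + 0.7064) = 0.3429 mV.
I(R_b) = V_A / R_b = 0.3429/1.09 = 0.3146 µA.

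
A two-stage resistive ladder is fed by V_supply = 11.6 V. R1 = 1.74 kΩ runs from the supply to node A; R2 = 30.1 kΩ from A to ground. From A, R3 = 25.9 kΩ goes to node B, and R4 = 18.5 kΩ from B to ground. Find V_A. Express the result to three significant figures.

V_A ≈ 10.6 V

The second stage (R3 + R4 = 44.40 kΩ) loads node A in parallel with R2.
R2 ‖ (R3+R4) = 17.94 kΩ.
So V_A = 11.6 × 0.9116 = 10.57 V.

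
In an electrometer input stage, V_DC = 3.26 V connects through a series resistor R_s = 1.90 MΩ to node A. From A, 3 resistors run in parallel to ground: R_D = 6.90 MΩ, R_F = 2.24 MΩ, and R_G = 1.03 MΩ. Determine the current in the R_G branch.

Combine the parallel branches: R_p = (1/6.90 + 1/2.24 + 1/1.03)⁻¹ = 0.6401 MΩ.
Node voltage V_A = V_DC · R_p/(R_s + R_p) = 3.26 × 0.2520 = 0.8215 V.
I(R_G) = V_A / R_G = 0.8215/1.03 = 0.7976 µA.

I ≈ 0.798 µA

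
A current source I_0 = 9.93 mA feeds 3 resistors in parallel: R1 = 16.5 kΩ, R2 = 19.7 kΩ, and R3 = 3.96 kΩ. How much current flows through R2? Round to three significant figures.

I ≈ 1.39 mA

ΣG = 1/16.5 + 1/19.7 + 1/3.96 = 0.3639.
Current divider: I(R2) = I_0 · G_k/ΣG = 9.93 × (0.05076/0.3639) = 9.93 × 0.1395 = 1.385 mA.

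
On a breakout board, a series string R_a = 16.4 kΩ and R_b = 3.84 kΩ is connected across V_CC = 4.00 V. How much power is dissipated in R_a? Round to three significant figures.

The common current is I = 4.00/20.24 = 0.1976 mA.
P = I²R = 0.03906 × 16.4 = 0.6405 mW.

P ≈ 0.641 mW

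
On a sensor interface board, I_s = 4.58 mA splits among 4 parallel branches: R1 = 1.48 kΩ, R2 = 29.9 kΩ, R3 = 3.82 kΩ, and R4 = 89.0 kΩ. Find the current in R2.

ΣG = 1/1.48 + 1/29.9 + 1/3.82 + 1/89.0 = 0.9821.
R2 takes the fraction G_k/ΣG = 0.03344/0.9821 = 0.03405, so I = 4.58 × 0.03405 = 0.1560 mA.

I ≈ 0.156 mA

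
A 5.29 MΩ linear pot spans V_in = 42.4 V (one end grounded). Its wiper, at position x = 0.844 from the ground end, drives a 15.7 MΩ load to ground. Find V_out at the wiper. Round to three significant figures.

V_out ≈ 34.3 V

Split the track: R_lower = x·R_p = 4.465 MΩ, R_upper = (1−x)·R_p = 0.8252 MΩ.
R_L loads the lower segment: effective lower R = 3.476 MΩ.
Then V_out = V_in · 3.476/(0.8252 + 3.476) = 34.27 V.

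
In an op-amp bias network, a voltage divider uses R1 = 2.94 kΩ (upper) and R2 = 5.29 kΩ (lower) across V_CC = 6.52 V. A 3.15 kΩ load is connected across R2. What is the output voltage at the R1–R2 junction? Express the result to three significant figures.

V_out ≈ 2.62 V

First combine the lower leg with the load: R2 ‖ R_L = 1.974 kΩ.
Voltage divider with the loaded lower leg: V_out = 6.52 × 1.974/(2.94 + 1.974) = 6.52 × 0.4018 = 2.619 V.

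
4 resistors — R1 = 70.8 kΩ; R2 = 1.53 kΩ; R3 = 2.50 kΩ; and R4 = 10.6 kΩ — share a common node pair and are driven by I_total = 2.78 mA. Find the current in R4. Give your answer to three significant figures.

I ≈ 0.226 mA

ΣG = 1/70.8 + 1/1.53 + 1/2.50 + 1/10.6 = 1.162.
Current divider: I(R4) = I_total · G_k/ΣG = 2.78 × (0.09434/1.162) = 2.78 × 0.08118 = 0.2257 mA.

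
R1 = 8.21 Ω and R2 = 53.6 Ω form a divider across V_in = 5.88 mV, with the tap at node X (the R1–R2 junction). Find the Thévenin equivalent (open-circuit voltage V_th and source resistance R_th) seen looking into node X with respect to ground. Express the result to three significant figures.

With X open, the divider is unloaded: V_th = 5.88 × 53.6/61.81 = 5.099 mV.
With V_in suppressed (replaced by a short), R_th = R1 ‖ R2 = (8.210 × 53.6)/(8.210 + 53.6) = 7.119 Ω.

V_th ≈ 5.10 mV, R_th ≈ 7.12 Ω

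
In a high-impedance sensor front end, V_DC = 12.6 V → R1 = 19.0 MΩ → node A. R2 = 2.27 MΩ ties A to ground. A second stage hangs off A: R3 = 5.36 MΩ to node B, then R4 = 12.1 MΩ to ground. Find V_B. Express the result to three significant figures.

V_B ≈ 0.835 V

Looking into the second stage from A: R3 + R4 = 17.46 MΩ appears in parallel with R2.
R2 ‖ (R3+R4) = 2.009 MΩ.
First divider: V_A = V_DC · 2.009/(19.0 + 2.009) = 1.205 V.
V_B = V_A × 0.6930 = 0.8349 V.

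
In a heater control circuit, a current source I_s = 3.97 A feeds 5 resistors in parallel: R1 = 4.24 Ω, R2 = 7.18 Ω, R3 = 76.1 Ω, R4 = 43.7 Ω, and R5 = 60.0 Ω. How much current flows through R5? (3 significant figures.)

I ≈ 0.155 A

ΣG = 1/4.24 + 1/7.18 + 1/76.1 + 1/43.7 + 1/60.0 = 0.4278.
By the current-divider rule, I = I_s · G_k/ΣG = 3.97 × 0.03896 = 0.1547 A.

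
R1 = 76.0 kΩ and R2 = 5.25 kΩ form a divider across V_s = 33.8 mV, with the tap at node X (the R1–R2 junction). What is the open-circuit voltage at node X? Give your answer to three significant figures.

V_th ≈ 2.18 mV

Open-circuit (no load on X): V_th = V_s · R2/(R1 + R2) = 33.8 × 5.25/(76.00 + 5.25) = 2.184 mV.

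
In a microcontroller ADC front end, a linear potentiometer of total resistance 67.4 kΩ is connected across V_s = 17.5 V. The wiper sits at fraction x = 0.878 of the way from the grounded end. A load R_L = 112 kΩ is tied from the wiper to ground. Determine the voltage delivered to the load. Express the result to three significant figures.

V_out ≈ 14.4 V

Lower segment x·R_p = 59.18 kΩ; upper segment (1−x)·R_p = 8.223 kΩ.
(x·R_p) ‖ R_L = 38.72 kΩ.
Loaded-divider output: V_out = 17.5 × 0.8248 = 14.43 V.
(Unloaded: V_out = x·V_s = 15.4 V.)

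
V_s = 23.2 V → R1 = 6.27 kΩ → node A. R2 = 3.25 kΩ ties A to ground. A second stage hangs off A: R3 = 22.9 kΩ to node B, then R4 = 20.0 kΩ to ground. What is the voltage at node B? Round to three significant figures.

V_B ≈ 3.52 V

The second stage (R3 + R4 = 42.90 kΩ) loads node A in parallel with R2.
R2 ‖ (R3+R4) = 3.021 kΩ.
So V_A = 23.2 × 0.3252 = 7.544 V.
Stage 2 is unloaded, so V_B = V_A · R4/(R3+R4) = 7.544 × 20.0/42.90 = 3.517 V.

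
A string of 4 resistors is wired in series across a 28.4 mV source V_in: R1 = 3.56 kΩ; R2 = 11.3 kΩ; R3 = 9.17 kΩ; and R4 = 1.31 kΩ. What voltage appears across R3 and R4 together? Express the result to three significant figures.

Total series resistance ΣR = 3.56 + 11.3 + 9.17 + 1.31 = 25.34 kΩ.
R_{R3..R4} = 9.17 + 1.31 = 10.48 kΩ.
V = V_in · R/ΣR = 28.4 × 0.4136 = 11.75 mV.

V ≈ 11.7 mV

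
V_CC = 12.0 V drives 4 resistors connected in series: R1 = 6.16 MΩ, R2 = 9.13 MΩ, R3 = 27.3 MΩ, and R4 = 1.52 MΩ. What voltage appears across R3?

ΣR = 6.16 + 9.13 + 27.3 + 1.52 = 44.11 MΩ.
By the voltage-divider rule, V = 12.0 × 27.30/44.11 = 7.427 V.

V ≈ 7.43 V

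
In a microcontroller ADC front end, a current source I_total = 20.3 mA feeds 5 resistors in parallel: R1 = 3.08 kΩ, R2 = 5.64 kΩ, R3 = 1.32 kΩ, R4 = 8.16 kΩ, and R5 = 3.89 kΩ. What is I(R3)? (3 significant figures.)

I ≈ 9.38 mA

Conductances: ΣG = 1/3.08 + 1/5.64 + 1/1.32 + 1/8.16 + 1/3.89 = 1.639 (1/kΩ).
Current divider: I(R3) = I_total · G_k/ΣG = 20.3 × (0.7576/1.639) = 20.3 × 0.4622 = 9.382 mA.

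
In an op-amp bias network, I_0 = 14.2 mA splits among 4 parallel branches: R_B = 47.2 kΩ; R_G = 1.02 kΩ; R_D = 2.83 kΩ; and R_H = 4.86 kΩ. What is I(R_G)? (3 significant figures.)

I ≈ 8.92 mA

Conductances: ΣG = 1/47.2 + 1/1.02 + 1/2.83 + 1/4.86 = 1.561 (1/kΩ).
Current divider: I(R_G) = I_0 · G_k/ΣG = 14.2 × (0.9804/1.561) = 14.2 × 0.6282 = 8.920 mA.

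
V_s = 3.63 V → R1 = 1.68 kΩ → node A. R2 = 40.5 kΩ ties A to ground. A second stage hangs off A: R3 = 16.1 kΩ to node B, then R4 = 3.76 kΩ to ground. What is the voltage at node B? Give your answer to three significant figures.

Node A sees R2 in parallel with the series input of stage 2, R3 + R4 = 19.86 kΩ.
R2 ‖ (R3+R4) = 13.33 kΩ.
So V_A = 3.63 × 0.8880 = 3.224 V.
V_B = V_A × 0.1893 = 0.6103 V.

V_B ≈ 0.610 V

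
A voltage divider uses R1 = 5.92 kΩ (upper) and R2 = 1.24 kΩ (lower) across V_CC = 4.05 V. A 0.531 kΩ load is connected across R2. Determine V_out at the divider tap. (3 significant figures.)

The load sits in parallel with R2, giving an effective lower resistance R2' = R2·R_L/(R2+R_L) = 0.3718 kΩ.
Voltage divider with the loaded lower leg: V_out = 4.05 × 0.3718/(5.92 + 0.3718) = 4.05 × 0.05909 = 0.2393 V.
(Unloaded it would be 0.701 V; the load pulls it down.)

V_out ≈ 0.239 V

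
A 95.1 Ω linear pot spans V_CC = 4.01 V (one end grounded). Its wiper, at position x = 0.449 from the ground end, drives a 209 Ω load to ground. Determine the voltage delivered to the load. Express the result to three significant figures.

Lower segment x·R_p = 42.70 Ω; upper segment (1−x)·R_p = 52.40 Ω.
(x·R_p) ‖ R_L = 35.46 Ω.
Loaded-divider output: V_out = 4.01 × 0.4036 = 1.618 V.
(Unloaded: V_out = x·V_CC = 1.80 V.)

V_out ≈ 1.62 V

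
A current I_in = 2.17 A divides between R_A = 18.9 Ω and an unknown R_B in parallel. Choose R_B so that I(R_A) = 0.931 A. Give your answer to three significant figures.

R_B ≈ 14.2 Ω

In a two-way split, I_A/I_in = R_B/(R_A + R_B).
With f = 0.4290, R_B = R_A · f/(1−f) = 18.9 × 0.7514 = 14.20 Ω.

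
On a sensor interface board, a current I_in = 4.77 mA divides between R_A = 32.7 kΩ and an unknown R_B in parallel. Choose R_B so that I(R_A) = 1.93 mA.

Two-branch current divider: I_A = I_in · R_B/(R_A + R_B).
With f = 0.4046, R_B = R_A · f/(1−f) = 32.7 × 0.6796 = 22.22 kΩ.

R_B ≈ 22.2 kΩ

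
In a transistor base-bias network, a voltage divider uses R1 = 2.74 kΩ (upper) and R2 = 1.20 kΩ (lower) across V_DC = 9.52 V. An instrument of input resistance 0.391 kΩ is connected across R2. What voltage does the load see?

The load sits in parallel with R2, giving an effective lower resistance R2' = R2·R_L/(R2+R_L) = 0.2949 kΩ.
Now apply the divider: V_out = 9.52 × 0.09717 = 0.9251 V.
(Unloaded it would be 2.90 V; the load pulls it down.)

V_out ≈ 0.925 V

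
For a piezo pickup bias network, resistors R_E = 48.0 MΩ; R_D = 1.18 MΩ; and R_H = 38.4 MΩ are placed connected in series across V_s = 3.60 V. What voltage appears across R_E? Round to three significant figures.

V ≈ 1.97 V

Series total: ΣR = 48.0 + 1.18 + 38.4 = 87.58 MΩ.
V = V_s · R/ΣR = 3.60 × 0.5481 = 1.973 V.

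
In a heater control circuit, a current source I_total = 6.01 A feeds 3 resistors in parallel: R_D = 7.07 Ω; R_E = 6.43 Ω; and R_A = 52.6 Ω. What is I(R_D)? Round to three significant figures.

Conductances: ΣG = 1/7.07 + 1/6.43 + 1/52.6 = 0.3160 (1/Ω).
R_D takes the fraction G_k/ΣG = 0.1414/0.3160 = 0.4476, so I = 6.01 × 0.4476 = 2.690 A.

I ≈ 2.69 A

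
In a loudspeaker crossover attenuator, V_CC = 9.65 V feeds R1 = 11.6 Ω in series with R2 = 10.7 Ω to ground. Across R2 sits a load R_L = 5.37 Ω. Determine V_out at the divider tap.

V_out ≈ 2.27 V

R2 ‖ R_L = (10.7 × 5.37)/(10.7 + 5.37) = 3.576 Ω.
Then V_out = V_CC · R2'/(R1 + R2') = 9.65 × 3.576/15.18 = 2.274 V.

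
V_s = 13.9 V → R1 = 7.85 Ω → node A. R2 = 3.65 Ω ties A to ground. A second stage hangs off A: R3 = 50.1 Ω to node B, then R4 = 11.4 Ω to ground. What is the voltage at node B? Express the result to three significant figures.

The second stage (R3 + R4 = 61.50 Ω) loads node A in parallel with R2.
R2 ‖ (R3+R4) = 3.446 Ω.
First divider: V_A = V_s · 3.446/(7.85 + 3.446) = 4.240 V.
Then the unloaded second divider: V_B = V_A × R4/(R3+R4) = 4.240 × 0.1854 = 0.7859 V.

V_B ≈ 0.786 V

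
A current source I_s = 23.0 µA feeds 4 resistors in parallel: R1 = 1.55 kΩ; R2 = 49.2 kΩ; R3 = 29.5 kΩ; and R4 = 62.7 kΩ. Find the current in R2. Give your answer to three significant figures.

I ≈ 0.654 µA

Conductances: ΣG = 1/1.55 + 1/49.2 + 1/29.5 + 1/62.7 = 0.7153 (1/kΩ).
By the current-divider rule, I = I_s · G_k/ΣG = 23.0 × 0.02841 = 0.6535 µA.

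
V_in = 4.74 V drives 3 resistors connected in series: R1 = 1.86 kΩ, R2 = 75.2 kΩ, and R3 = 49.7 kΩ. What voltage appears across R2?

V ≈ 2.81 V

Total series resistance ΣR = 1.86 + 75.2 + 49.7 = 126.8 kΩ.
By the voltage-divider rule, V = 4.74 × 75.20/126.8 = 2.812 V.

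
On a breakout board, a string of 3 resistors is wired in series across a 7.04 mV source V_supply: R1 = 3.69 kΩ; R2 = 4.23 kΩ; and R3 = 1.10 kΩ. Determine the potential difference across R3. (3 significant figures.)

V ≈ 0.859 mV

Series total: ΣR = 3.69 + 4.23 + 1.10 = 9.020 kΩ.
By the voltage-divider rule, V = 7.04 × 1.100/9.020 = 0.8585 mV.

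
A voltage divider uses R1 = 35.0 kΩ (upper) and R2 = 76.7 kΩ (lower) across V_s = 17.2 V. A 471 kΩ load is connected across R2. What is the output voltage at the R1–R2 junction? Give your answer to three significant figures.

First combine the lower leg with the load: R2 ‖ R_L = 65.96 kΩ.
Then V_out = V_s · R2'/(R1 + R2') = 17.2 × 65.96/101.0 = 11.24 V.

V_out ≈ 11.2 V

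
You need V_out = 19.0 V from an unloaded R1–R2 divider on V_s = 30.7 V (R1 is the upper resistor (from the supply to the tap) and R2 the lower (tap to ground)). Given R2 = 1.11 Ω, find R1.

The divider ratio is R2/(R1+R2) = 19.0/30.7 = 0.6189.
So R1 = R2 · (V_s/V_out − 1) = 1.11 × (30.7/19.0 − 1) = 1.11 × 0.6158 = 0.6835 Ω.

R1 ≈ 0.684 Ω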